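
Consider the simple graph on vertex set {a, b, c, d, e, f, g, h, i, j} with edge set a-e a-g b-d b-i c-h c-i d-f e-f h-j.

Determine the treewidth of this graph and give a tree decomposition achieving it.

Treewidth 1.
One optimal decomposition is:
Bags: B1 = {h, j}  B2 = {c, h}  B3 = {c, i}  B4 = {b, i}  B5 = {b, d}  B6 = {d, f}  B7 = {e, f}  B8 = {a, e}  B9 = {a, g}
Tree: B1–B2, B2–B3, B3–B4, B4–B5, B5–B6, B6–B7, B7–B8, B8–B9

Each bag holds 2 vertices, so the decomposition has width 1, which upper-bounds the treewidth. Any graph with an edge has treewidth ≥ 1, and G has the edge j–h. The upper and lower bounds meet at 1, so that is the treewidth.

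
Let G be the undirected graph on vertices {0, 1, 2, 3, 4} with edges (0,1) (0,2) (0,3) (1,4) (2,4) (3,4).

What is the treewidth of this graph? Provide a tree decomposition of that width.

Treewidth 2.
One such decomposition:
Bags: B1 = {0, 1, 4}  B2 = {0, 3, 4}  B3 = {0, 2, 4}
Tree: B1–B2, B2–B3

Every bag has size at most 3, so the width is 3 − 1 = 2 and tw(G) ≤ 2. Since 0–1–4–3–0 is a cycle in G, G is not acyclic. Forests are exactly the graphs of treewidth ≤ 1, so tw(G) ≥ 2. Combining the bounds, tw(G) = 2.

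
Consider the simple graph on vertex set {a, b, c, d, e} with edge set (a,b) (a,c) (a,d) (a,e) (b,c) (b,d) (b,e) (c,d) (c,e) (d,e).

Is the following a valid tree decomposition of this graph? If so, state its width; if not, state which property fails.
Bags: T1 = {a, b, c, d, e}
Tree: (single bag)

Every vertex of G appears in some bag (union = {a, b, c, d, e}); every edge is covered by a bag; and for each vertex v the set of bags containing v is connected in the bag tree. The decomposition is therefore valid. The largest bag has 5 vertices, so the width is 4.

Yes; width 4.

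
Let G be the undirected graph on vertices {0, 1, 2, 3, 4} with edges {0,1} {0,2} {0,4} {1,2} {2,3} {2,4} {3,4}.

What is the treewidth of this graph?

A width-2 tree decomposition is:
Bags: B1 = {2, 3, 4}  B2 = {0, 2, 4}  B3 = {0, 1, 2}
Tree: B1–B2, B2–B3
Every bag has size at most 3, so the width is 3 − 1 = 2 and tw(G) ≤ 2. On the other hand G contains the 3-clique {0, 1, 2}. A clique must lie in a single bag of any decomposition, so no decomposition can have width below 2. Hence tw(G) = 2 exactly.

2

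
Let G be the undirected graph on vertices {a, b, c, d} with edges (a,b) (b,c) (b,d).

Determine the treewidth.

1

A width-1 tree decomposition is:
Bags: B1 = {a, b}  B2 = {b, d}  B3 = {b, c}
Tree: B1–B2, B1–B3
Every bag has size at most 2, so the width is 2 − 1 = 1 and tw(G) ≤ 1. Since G has at least one edge (e.g. a–b), it is not an edgeless graph, so tw(G) ≥ 1. Combining the bounds, tw(G) = 1.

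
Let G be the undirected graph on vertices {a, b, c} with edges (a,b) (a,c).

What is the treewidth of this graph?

A width-1 tree decomposition is:
Bags: B1 = {a, c}  B2 = {a, b}
Tree: B1–B2
Every bag has size at most 2, so the width is 2 − 1 = 1 and tw(G) ≤ 1. G has an edge, so its treewidth is at least 1. Combining the bounds, tw(G) = 1.

1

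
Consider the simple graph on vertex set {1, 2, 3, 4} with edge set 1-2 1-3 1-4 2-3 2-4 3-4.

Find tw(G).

3

A width-3 tree decomposition is:
Bags: B1 = {1, 2, 3, 4}
Tree: (single bag)
A single bag containing all 4 vertices is trivially a valid decomposition of width 3. On the other hand G contains the 4-clique {1, 2, 3, 4}. A clique must lie in a single bag of any decomposition, so no decomposition can have width below 3. Combining the bounds, tw(G) = 3.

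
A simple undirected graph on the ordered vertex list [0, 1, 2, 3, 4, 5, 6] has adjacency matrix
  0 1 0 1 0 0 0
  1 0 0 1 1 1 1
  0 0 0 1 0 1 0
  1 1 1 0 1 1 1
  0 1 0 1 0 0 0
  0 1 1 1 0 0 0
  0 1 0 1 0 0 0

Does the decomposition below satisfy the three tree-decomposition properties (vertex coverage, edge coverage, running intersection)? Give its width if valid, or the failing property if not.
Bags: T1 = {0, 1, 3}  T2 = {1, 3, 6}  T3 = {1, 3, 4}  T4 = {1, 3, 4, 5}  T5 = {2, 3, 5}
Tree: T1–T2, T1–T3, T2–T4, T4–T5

A tree decomposition must satisfy three properties: every vertex lies in some bag; for every edge, both endpoints lie together in some bag; and for every vertex, the bags containing it form a connected subtree. Here bags containing vertex 4 are not connected in the tree, so the decomposition is invalid.

No — bags containing vertex 4 are not connected in the tree.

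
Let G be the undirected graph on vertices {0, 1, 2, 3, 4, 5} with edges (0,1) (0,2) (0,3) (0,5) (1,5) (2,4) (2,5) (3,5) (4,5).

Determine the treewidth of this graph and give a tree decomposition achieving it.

The largest bag has 3 vertices, giving width 2; this decomposition certifies tw(G) ≤ 2. On the other hand G contains the 3-clique {0, 1, 5}. A clique must lie in a single bag of any decomposition, so no decomposition can have width below 2. Hence tw(G) = 2 exactly.

Treewidth 2.
Bags: B1 = {0, 3, 5}  B2 = {0, 1, 5}  B3 = {0, 2, 5}  B4 = {2, 4, 5}
Tree: B1–B2, B1–B3, B3–B4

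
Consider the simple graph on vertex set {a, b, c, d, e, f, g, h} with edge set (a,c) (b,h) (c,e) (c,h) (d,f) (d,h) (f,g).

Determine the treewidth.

1

A width-1 tree decomposition is:
Bags: B1 = {a, c}  B2 = {c, e}  B3 = {c, h}  B4 = {d, h}  B5 = {d, f}  B6 = {f, g}  B7 = {b, h}
Tree: B1–B2, B1–B3, B3–B4, B4–B5, B5–B6, B4–B7
The largest bag has 2 vertices, giving width 1; this decomposition certifies tw(G) ≤ 1. G has an edge, so its treewidth is at least 1. Hence tw(G) = 1 exactly.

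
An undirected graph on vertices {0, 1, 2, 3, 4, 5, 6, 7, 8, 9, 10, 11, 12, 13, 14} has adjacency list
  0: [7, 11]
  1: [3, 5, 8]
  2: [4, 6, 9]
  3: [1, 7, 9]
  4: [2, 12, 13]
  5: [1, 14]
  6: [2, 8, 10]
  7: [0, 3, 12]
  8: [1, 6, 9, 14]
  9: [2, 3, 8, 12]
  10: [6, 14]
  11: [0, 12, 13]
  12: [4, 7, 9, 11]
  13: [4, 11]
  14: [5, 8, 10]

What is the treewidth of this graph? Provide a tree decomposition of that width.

Treewidth 3.
One such decomposition:
Bags: B1 = {0, 4, 11, 13}  B2 = {0, 4, 11, 12}  B3 = {0, 4, 7, 12}  B4 = {2, 4, 7, 12}  B5 = {2, 7, 9, 12}  B6 = {2, 3, 7, 9}  B7 = {2, 3, 6, 9}  B8 = {3, 6, 8, 9}  B9 = {1, 3, 6, 8}  B10 = {1, 6, 8, 10}  B11 = {1, 8, 10, 14}  B12 = {1, 5, 10, 14}
Tree: B1–B2, B2–B3, B3–B4, B4–B5, B5–B6, B6–B7, B7–B8, B8–B9, B9–B10, B10–B11, B11–B12

The largest bag has 4 vertices, giving width 3; this decomposition certifies tw(G) ≤ 3. For the lower bound: the 4 vertex sets {0,11,13}, {4}, {12}, {2,3,7,9} are disjoint, each induces a connected subgraph, and every pair is joined by at least one edge of G. Contracting each set to a single vertex therefore yields K_{4} as a minor, and since treewidth is minor-monotone, tw(G) ≥ tw(K_{4}) = 3. Hence tw(G) = 3 exactly.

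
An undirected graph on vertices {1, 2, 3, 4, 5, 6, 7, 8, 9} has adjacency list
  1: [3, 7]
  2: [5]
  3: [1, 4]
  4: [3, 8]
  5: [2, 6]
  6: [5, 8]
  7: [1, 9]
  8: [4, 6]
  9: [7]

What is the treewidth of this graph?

1

A width-1 tree decomposition is:
Bags: B1 = {2, 5}  B2 = {5, 6}  B3 = {6, 8}  B4 = {4, 8}  B5 = {3, 4}  B6 = {1, 3}  B7 = {1, 7}  B8 = {7, 9}
Tree: B1–B2, B2–B3, B3–B4, B4–B5, B5–B6, B6–B7, B7–B8
The largest bag has 2 vertices, giving width 1; this decomposition certifies tw(G) ≤ 1. Since G has at least one edge (e.g. 2–5), it is not an edgeless graph, so tw(G) ≥ 1. Hence tw(G) = 1 exactly.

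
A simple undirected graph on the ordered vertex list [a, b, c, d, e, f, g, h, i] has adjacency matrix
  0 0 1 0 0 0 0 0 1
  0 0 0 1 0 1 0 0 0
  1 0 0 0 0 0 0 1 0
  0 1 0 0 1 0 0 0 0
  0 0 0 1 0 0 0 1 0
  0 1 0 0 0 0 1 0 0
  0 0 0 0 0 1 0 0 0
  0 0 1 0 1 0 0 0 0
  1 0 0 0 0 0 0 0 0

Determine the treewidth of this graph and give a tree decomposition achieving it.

Every bag has size at most 2, so the width is 2 − 1 = 1 and tw(G) ≤ 1. G has an edge, so its treewidth is at least 1. Combining the bounds, tw(G) = 1.

Treewidth 1.
Bags: B1 = {a, i}  B2 = {a, c}  B3 = {c, h}  B4 = {e, h}  B5 = {d, e}  B6 = {b, d}  B7 = {b, f}  B8 = {f, g}
Tree: B1–B2, B2–B3, B3–B4, B4–B5, B5–B6, B6–B7, B7–B8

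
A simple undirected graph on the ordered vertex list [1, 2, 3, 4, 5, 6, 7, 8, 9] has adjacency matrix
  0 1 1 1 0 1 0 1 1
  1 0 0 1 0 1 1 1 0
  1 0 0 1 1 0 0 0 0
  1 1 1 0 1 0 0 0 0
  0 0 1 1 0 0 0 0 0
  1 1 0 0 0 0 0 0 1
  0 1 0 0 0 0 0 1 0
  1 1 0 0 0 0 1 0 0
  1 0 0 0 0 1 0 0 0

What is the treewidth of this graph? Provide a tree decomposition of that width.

The largest bag has 3 vertices, giving width 2; this decomposition certifies tw(G) ≤ 2. Conversely, {1, 6, 9} is a clique of size 3, and the vertices of any clique must share a bag in every tree decomposition; so some bag has ≥ 3 vertices and tw(G) ≥ 2. Combining the bounds, tw(G) = 2.

Treewidth 2.
One optimal decomposition is:
Bags: B1 = {1, 2, 8}  B2 = {1, 2, 4}  B3 = {1, 2, 6}  B4 = {1, 6, 9}  B5 = {1, 3, 4}  B6 = {2, 7, 8}  B7 = {3, 4, 5}
Tree: B1–B2, B2–B3, B3–B4, B2–B5, B1–B6, B5–B7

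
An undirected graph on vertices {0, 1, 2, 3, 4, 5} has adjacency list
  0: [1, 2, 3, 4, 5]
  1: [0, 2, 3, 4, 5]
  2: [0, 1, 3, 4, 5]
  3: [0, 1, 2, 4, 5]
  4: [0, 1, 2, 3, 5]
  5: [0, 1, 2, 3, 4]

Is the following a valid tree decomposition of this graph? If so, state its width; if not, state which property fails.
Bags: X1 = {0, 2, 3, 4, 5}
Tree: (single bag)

No — vertex 1 appears in no bag.

A tree decomposition must satisfy three properties: every vertex lies in some bag; for every edge, both endpoints lie together in some bag; and for every vertex, the bags containing it form a connected subtree. Here vertex 1 appears in no bag, so the decomposition is invalid.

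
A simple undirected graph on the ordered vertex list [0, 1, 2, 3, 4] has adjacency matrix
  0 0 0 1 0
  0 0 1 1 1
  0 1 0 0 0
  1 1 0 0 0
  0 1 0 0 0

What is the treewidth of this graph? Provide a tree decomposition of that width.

Every bag has size at most 2, so the width is 2 − 1 = 1 and tw(G) ≤ 1. Since G has at least one edge (e.g. 1–2), it is not an edgeless graph, so tw(G) ≥ 1. The upper and lower bounds meet at 1, so that is the treewidth.

Treewidth 1.
One such decomposition:
Bags: B1 = {1, 2}  B2 = {1, 3}  B3 = {1, 4}  B4 = {0, 3}
Tree: B1–B2, B2–B3, B2–B4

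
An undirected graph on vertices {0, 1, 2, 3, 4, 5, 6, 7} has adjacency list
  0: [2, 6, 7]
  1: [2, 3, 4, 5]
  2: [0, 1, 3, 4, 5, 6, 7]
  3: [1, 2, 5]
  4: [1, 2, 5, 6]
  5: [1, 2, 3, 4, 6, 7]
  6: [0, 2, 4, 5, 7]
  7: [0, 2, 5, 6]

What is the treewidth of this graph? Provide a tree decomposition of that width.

Treewidth 3.
One optimal decomposition is:
Bags: B1 = {0, 2, 6, 7}  B2 = {2, 5, 6, 7}  B3 = {2, 4, 5, 6}  B4 = {1, 2, 4, 5}  B5 = {1, 2, 3, 5}
Tree: B1–B2, B2–B3, B3–B4, B4–B5

Every bag has size at most 4, so the width is 4 − 1 = 3 and tw(G) ≤ 3. Conversely, {0, 2, 6, 7} is a clique of size 4, and the vertices of any clique must share a bag in every tree decomposition; so some bag has ≥ 4 vertices and tw(G) ≥ 3. Combining the bounds, tw(G) = 3.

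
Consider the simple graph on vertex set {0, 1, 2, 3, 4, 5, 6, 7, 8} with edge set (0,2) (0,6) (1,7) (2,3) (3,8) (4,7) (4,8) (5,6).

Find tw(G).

A width-1 tree decomposition is:
Bags: B1 = {5, 6}  B2 = {0, 6}  B3 = {0, 2}  B4 = {2, 3}  B5 = {3, 8}  B6 = {4, 8}  B7 = {4, 7}  B8 = {1, 7}
Tree: B1–B2, B2–B3, B3–B4, B4–B5, B5–B6, B6–B7, B7–B8
The largest bag has 2 vertices, giving width 1; this decomposition certifies tw(G) ≤ 1. Any graph with an edge has treewidth ≥ 1, and G has the edge 5–6. Combining the bounds, tw(G) = 1.

1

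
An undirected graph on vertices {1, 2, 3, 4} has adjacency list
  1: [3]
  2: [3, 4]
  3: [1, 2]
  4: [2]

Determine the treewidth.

1

A width-1 tree decomposition is:
Bags: B1 = {1, 3}  B2 = {2, 3}  B3 = {2, 4}
Tree: B1–B2, B2–B3
The largest bag has 2 vertices, giving width 1; this decomposition certifies tw(G) ≤ 1. Any graph with an edge has treewidth ≥ 1, and G has the edge 3–1. Combining the bounds, tw(G) = 1.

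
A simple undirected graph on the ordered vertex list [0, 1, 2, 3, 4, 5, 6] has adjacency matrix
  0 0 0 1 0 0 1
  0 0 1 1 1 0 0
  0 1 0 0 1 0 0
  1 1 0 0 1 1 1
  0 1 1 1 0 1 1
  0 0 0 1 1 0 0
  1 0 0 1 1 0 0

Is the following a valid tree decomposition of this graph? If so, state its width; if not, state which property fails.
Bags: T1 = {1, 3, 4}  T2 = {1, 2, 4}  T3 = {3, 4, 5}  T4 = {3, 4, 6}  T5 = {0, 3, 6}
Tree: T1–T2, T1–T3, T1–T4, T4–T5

Yes; width 2.

Vertex coverage: the bags together contain {0, 1, 2, 3, 4, 5, 6}, the full vertex set. Edge coverage: each edge of G has both endpoints in at least one bag. Running intersection: for every vertex, the bags containing it form a connected subtree. All three properties hold, so this is a valid tree decomposition of width max|bag| − 1 = 2, and hence tw(G) ≤ 2.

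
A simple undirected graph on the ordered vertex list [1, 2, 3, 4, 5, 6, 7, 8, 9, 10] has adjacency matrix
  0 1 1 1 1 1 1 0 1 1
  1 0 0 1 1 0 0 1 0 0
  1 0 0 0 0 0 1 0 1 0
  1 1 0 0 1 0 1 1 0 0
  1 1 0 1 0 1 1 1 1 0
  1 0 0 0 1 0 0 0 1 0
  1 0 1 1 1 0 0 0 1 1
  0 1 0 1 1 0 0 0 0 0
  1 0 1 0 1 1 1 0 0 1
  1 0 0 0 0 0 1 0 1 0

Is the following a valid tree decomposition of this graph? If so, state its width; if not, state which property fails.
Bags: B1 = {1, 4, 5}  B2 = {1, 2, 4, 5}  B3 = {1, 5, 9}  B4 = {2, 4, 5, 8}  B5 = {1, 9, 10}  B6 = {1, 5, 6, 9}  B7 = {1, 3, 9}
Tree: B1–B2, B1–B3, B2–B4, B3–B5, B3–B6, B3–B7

A tree decomposition must satisfy three properties: every vertex lies in some bag; for every edge, both endpoints lie together in some bag; and for every vertex, the bags containing it form a connected subtree. Here vertex 7 appears in no bag, so the decomposition is invalid.

No — vertex 7 appears in no bag.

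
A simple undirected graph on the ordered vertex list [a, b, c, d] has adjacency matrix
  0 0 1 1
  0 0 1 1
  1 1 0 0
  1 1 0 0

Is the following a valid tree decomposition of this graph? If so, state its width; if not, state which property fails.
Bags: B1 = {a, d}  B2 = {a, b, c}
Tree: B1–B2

No — edge (b,d) lies in no bag.

A tree decomposition must satisfy three properties: every vertex lies in some bag; for every edge, both endpoints lie together in some bag; and for every vertex, the bags containing it form a connected subtree. Here edge (b,d) lies in no bag, so the decomposition is invalid.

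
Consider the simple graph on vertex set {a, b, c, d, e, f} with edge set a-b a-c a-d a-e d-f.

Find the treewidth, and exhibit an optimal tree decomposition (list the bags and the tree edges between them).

Every bag has size at most 2, so the width is 2 − 1 = 1 and tw(G) ≤ 1. Any graph with an edge has treewidth ≥ 1, and G has the edge a–d. Therefore the treewidth is 1.

Treewidth 1.
One optimal decomposition is:
Bags: B1 = {a, d}  B2 = {a, e}  B3 = {a, b}  B4 = {a, c}  B5 = {d, f}
Tree: B1–B2, B1–B3, B3–B4, B1–B5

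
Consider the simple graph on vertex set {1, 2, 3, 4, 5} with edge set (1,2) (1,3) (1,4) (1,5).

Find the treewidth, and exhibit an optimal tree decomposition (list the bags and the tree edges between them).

Treewidth 1.
Bags: B1 = {1, 5}  B2 = {1, 2}  B3 = {1, 3}  B4 = {1, 4}
Tree: B1–B2, B1–B3, B2–B4

Each bag holds 2 vertices, so the decomposition has width 1, which upper-bounds the treewidth. Any graph with an edge has treewidth ≥ 1, and G has the edge 1–5. Combining the bounds, tw(G) = 1.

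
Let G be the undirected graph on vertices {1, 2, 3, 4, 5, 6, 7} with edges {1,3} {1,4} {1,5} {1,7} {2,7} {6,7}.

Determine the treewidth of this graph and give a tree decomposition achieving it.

The largest bag has 2 vertices, giving width 1; this decomposition certifies tw(G) ≤ 1. G has an edge, so its treewidth is at least 1. Therefore the treewidth is 1.

Treewidth 1.
Bags: B1 = {1, 7}  B2 = {1, 4}  B3 = {1, 3}  B4 = {2, 7}  B5 = {6, 7}  B6 = {1, 5}
Tree: B1–B2, B2–B3, B1–B4, B4–B5, B3–B6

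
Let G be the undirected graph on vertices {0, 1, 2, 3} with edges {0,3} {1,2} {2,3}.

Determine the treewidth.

1

A width-1 tree decomposition is:
Bags: B1 = {0, 3}  B2 = {2, 3}  B3 = {1, 2}
Tree: B1–B2, B2–B3
Each bag holds 2 vertices, so the decomposition has width 1, which upper-bounds the treewidth. Since G has at least one edge (e.g. 0–3), it is not an edgeless graph, so tw(G) ≥ 1. Hence tw(G) = 1 exactly.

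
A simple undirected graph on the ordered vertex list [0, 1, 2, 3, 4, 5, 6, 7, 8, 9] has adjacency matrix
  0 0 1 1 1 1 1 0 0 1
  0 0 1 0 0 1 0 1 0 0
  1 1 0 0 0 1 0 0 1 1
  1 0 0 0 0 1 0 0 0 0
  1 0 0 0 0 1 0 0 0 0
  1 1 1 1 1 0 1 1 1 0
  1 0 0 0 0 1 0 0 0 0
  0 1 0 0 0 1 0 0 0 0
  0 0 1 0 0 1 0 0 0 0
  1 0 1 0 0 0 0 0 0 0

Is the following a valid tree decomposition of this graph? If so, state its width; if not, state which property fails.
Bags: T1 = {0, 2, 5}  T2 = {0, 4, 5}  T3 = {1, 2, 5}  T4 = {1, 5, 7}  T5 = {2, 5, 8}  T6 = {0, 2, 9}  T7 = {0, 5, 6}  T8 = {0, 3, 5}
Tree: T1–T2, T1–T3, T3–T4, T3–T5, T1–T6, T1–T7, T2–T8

Yes; width 2.

Every vertex of G appears in some bag (union = {0, 1, 2, 3, 4, 5, 6, 7, 8, 9}); every edge is covered by a bag; and for each vertex v the set of bags containing v is connected in the bag tree. The decomposition is therefore valid. The largest bag has 3 vertices, so the width is 2.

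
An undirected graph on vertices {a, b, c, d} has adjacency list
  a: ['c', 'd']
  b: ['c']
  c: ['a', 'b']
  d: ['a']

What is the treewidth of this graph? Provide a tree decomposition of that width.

Treewidth 1.
One such decomposition:
Bags: B1 = {a, d}  B2 = {a, c}  B3 = {b, c}
Tree: B1–B2, B2–B3

Each bag holds 2 vertices, so the decomposition has width 1, which upper-bounds the treewidth. Since G has at least one edge (e.g. a–d), it is not an edgeless graph, so tw(G) ≥ 1. Combining the bounds, tw(G) = 1.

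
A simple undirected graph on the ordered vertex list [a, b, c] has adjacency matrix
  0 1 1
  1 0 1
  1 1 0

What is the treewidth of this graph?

A width-2 tree decomposition is:
Bags: B1 = {a, b, c}
Tree: (single bag)
With just one bag of size 3, the width is 3 − 1 = 2, so tw(G) ≤ 2. For the lower bound, the 3 vertices {a, b, c} are pairwise adjacent, and any tree decomposition puts a clique entirely inside one bag — forcing width ≥ 2. The upper and lower bounds meet at 2, so that is the treewidth.

2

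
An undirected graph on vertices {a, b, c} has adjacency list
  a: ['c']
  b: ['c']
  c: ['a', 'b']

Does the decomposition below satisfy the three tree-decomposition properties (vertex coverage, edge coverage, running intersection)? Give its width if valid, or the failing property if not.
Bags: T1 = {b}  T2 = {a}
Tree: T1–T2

A tree decomposition must satisfy three properties: every vertex lies in some bag; for every edge, both endpoints lie together in some bag; and for every vertex, the bags containing it form a connected subtree. Here vertex c appears in no bag, so the decomposition is invalid.

No — vertex c appears in no bag.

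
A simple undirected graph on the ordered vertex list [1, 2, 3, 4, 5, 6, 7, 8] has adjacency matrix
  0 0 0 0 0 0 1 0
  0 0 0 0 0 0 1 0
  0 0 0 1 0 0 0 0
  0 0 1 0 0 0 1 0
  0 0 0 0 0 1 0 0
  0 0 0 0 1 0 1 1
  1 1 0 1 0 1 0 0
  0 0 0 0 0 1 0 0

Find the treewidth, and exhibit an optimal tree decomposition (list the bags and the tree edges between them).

Every bag has size at most 2, so the width is 2 − 1 = 1 and tw(G) ≤ 1. Since G has at least one edge (e.g. 7–4), it is not an edgeless graph, so tw(G) ≥ 1. Therefore the treewidth is 1.

Treewidth 1.
One such decomposition:
Bags: B1 = {4, 7}  B2 = {6, 7}  B3 = {2, 7}  B4 = {1, 7}  B5 = {5, 6}  B6 = {3, 4}  B7 = {6, 8}
Tree: B1–B2, B1–B3, B3–B4, B2–B5, B1–B6, B2–B7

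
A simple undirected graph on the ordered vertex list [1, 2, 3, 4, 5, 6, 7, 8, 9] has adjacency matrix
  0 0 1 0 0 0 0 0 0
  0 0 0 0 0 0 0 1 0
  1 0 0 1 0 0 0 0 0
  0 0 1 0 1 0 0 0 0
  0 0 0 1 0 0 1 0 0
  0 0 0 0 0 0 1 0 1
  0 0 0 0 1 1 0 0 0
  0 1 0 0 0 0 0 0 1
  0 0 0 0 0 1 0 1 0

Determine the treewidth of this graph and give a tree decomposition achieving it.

The largest bag has 2 vertices, giving width 1; this decomposition certifies tw(G) ≤ 1. Any graph with an edge has treewidth ≥ 1, and G has the edge 1–3. Hence tw(G) = 1 exactly.

Treewidth 1.
Bags: B1 = {1, 3}  B2 = {3, 4}  B3 = {4, 5}  B4 = {5, 7}  B5 = {6, 7}  B6 = {6, 9}  B7 = {8, 9}  B8 = {2, 8}
Tree: B1–B2, B2–B3, B3–B4, B4–B5, B5–B6, B6–B7, B7–B8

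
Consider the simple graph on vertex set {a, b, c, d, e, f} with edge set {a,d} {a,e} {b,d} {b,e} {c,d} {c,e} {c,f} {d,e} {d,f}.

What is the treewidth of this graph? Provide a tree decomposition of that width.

The largest bag has 3 vertices, giving width 2; this decomposition certifies tw(G) ≤ 2. Conversely, {c, d, e} is a clique of size 3, and the vertices of any clique must share a bag in every tree decomposition; so some bag has ≥ 3 vertices and tw(G) ≥ 2. Hence tw(G) = 2 exactly.

Treewidth 2.
One such decomposition:
Bags: B1 = {c, d, e}  B2 = {b, d, e}  B3 = {c, d, f}  B4 = {a, d, e}
Tree: B1–B2, B1–B3, B1–B4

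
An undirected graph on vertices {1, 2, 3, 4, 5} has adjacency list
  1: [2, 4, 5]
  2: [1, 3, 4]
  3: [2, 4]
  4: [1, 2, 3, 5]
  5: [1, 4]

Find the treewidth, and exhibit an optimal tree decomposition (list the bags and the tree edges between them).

Every bag has size at most 3, so the width is 3 − 1 = 2 and tw(G) ≤ 2. Conversely, {1, 2, 4} is a clique of size 3, and the vertices of any clique must share a bag in every tree decomposition; so some bag has ≥ 3 vertices and tw(G) ≥ 2. Therefore the treewidth is 2.

Treewidth 2.
One such decomposition:
Bags: B1 = {1, 4, 5}  B2 = {1, 2, 4}  B3 = {2, 3, 4}
Tree: B1–B2, B2–B3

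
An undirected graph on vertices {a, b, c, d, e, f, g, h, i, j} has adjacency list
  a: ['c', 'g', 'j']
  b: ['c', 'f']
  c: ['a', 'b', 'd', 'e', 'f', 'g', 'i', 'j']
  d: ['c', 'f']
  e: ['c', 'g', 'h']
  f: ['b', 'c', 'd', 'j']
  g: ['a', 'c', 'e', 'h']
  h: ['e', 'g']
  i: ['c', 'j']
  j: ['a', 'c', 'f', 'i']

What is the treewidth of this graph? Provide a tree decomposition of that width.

Treewidth 2.
Bags: B1 = {c, i, j}  B2 = {a, c, j}  B3 = {a, c, g}  B4 = {c, e, g}  B5 = {c, f, j}  B6 = {e, g, h}  B7 = {c, d, f}  B8 = {b, c, f}
Tree: B1–B2, B2–B3, B3–B4, B1–B5, B4–B6, B5–B7, B5–B8

The largest bag has 3 vertices, giving width 2; this decomposition certifies tw(G) ≤ 2. On the other hand G contains the 3-clique {e, g, h}. A clique must lie in a single bag of any decomposition, so no decomposition can have width below 2. Combining the bounds, tw(G) = 2.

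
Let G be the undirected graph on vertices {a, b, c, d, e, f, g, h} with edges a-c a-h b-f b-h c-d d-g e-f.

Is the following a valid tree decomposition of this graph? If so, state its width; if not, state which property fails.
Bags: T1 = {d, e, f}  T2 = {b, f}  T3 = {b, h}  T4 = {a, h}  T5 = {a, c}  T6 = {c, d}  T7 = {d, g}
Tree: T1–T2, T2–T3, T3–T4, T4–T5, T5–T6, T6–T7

No — bags containing vertex d are not connected in the tree.

A tree decomposition must satisfy three properties: every vertex lies in some bag; for every edge, both endpoints lie together in some bag; and for every vertex, the bags containing it form a connected subtree. Here bags containing vertex d are not connected in the tree, so the decomposition is invalid.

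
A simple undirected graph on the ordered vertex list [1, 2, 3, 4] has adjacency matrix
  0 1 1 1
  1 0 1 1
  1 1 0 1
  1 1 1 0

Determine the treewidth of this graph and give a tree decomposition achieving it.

With just one bag of size 4, the width is 4 − 1 = 3, so tw(G) ≤ 3. For the lower bound, the 4 vertices {1, 2, 3, 4} are pairwise adjacent, and any tree decomposition puts a clique entirely inside one bag — forcing width ≥ 3. Therefore the treewidth is 3.

Treewidth 3.
Bags: B1 = {1, 2, 3, 4}
Tree: (single bag)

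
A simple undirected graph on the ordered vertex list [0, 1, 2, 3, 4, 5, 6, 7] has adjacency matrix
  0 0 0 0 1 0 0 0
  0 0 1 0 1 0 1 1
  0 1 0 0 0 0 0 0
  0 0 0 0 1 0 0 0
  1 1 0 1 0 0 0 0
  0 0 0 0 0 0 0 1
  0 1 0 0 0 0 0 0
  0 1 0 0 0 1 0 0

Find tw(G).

A width-1 tree decomposition is:
Bags: B1 = {1, 4}  B2 = {1, 7}  B3 = {5, 7}  B4 = {3, 4}  B5 = {1, 2}  B6 = {1, 6}  B7 = {0, 4}
Tree: B1–B2, B2–B3, B1–B4, B2–B5, B1–B6, B4–B7
Each bag holds 2 vertices, so the decomposition has width 1, which upper-bounds the treewidth. Any graph with an edge has treewidth ≥ 1, and G has the edge 4–1. Therefore the treewidth is 1.

1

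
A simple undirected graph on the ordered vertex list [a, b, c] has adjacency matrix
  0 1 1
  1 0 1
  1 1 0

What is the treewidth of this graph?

A width-2 tree decomposition is:
Bags: B1 = {a, b, c}
Tree: (single bag)
With just one bag of size 3, the width is 3 − 1 = 2, so tw(G) ≤ 2. Conversely, {a, b, c} is a clique of size 3, and the vertices of any clique must share a bag in every tree decomposition; so some bag has ≥ 3 vertices and tw(G) ≥ 2. The upper and lower bounds meet at 2, so that is the treewidth.

2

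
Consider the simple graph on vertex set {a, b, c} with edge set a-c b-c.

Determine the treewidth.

A width-1 tree decomposition is:
Bags: B1 = {b, c}  B2 = {a, c}
Tree: B1–B2
Every bag has size at most 2, so the width is 2 − 1 = 1 and tw(G) ≤ 1. G has an edge, so its treewidth is at least 1. Combining the bounds, tw(G) = 1.

1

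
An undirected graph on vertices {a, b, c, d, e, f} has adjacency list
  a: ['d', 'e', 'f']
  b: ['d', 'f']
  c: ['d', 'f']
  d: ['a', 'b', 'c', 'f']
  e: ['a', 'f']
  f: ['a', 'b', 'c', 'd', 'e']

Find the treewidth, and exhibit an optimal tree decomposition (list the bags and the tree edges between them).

Treewidth 2.
One such decomposition:
Bags: B1 = {a, e, f}  B2 = {a, d, f}  B3 = {c, d, f}  B4 = {b, d, f}
Tree: B1–B2, B2–B3, B3–B4

Every bag has size at most 3, so the width is 3 − 1 = 2 and tw(G) ≤ 2. For the lower bound, the 3 vertices {c, d, f} are pairwise adjacent, and any tree decomposition puts a clique entirely inside one bag — forcing width ≥ 2. Combining the bounds, tw(G) = 2.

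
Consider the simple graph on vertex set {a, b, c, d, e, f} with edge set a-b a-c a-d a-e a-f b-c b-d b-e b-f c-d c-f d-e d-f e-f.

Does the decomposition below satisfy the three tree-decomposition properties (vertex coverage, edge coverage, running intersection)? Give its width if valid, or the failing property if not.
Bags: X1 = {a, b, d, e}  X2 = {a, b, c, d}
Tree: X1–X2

No — vertex f appears in no bag.

A tree decomposition must satisfy three properties: every vertex lies in some bag; for every edge, both endpoints lie together in some bag; and for every vertex, the bags containing it form a connected subtree. Here vertex f appears in no bag, so the decomposition is invalid.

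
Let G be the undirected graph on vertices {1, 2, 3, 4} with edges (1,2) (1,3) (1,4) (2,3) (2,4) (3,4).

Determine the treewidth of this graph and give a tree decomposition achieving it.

Treewidth 3.
One such decomposition:
Bags: B1 = {1, 2, 3, 4}
Tree: (single bag)

With just one bag of size 4, the width is 4 − 1 = 3, so tw(G) ≤ 3. On the other hand G contains the 4-clique {1, 2, 3, 4}. A clique must lie in a single bag of any decomposition, so no decomposition can have width below 3. Hence tw(G) = 3 exactly.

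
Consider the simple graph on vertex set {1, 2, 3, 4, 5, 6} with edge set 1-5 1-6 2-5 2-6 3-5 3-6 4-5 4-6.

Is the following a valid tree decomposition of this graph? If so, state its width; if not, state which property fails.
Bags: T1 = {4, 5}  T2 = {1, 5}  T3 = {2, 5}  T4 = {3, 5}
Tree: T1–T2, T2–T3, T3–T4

A tree decomposition must satisfy three properties: every vertex lies in some bag; for every edge, both endpoints lie together in some bag; and for every vertex, the bags containing it form a connected subtree. Here vertex 6 appears in no bag, so the decomposition is invalid.

No — vertex 6 appears in no bag.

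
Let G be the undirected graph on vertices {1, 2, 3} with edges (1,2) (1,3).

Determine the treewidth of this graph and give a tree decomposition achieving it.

Treewidth 1.
One optimal decomposition is:
Bags: B1 = {1, 3}  B2 = {1, 2}
Tree: B1–B2

Every bag has size at most 2, so the width is 2 − 1 = 1 and tw(G) ≤ 1. G has an edge, so its treewidth is at least 1. Hence tw(G) = 1 exactly.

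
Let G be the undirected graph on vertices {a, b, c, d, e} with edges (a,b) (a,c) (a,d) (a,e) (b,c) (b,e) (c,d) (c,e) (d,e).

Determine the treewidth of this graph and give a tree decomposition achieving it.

Treewidth 3.
One optimal decomposition is:
Bags: B1 = {a, c, d, e}  B2 = {a, b, c, e}
Tree: B1–B2

Every bag has size at most 4, so the width is 4 − 1 = 3 and tw(G) ≤ 3. On the other hand G contains the 4-clique {a, c, d, e}. A clique must lie in a single bag of any decomposition, so no decomposition can have width below 3. The upper and lower bounds meet at 3, so that is the treewidth.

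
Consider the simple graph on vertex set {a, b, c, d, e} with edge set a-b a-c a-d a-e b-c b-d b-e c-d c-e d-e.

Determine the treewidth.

4

A width-4 tree decomposition is:
Bags: B1 = {a, b, c, d, e}
Tree: (single bag)
With just one bag of size 5, the width is 5 − 1 = 4, so tw(G) ≤ 4. On the other hand G contains the 5-clique {a, b, c, d, e}. A clique must lie in a single bag of any decomposition, so no decomposition can have width below 4. Hence tw(G) = 4 exactly.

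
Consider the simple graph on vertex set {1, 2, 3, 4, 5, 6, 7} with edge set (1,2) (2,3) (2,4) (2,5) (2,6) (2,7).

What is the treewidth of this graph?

A width-1 tree decomposition is:
Bags: B1 = {2, 6}  B2 = {2, 4}  B3 = {1, 2}  B4 = {2, 5}  B5 = {2, 7}  B6 = {2, 3}
Tree: B1–B2, B1–B3, B1–B4, B1–B5, B5–B6
The largest bag has 2 vertices, giving width 1; this decomposition certifies tw(G) ≤ 1. Any graph with an edge has treewidth ≥ 1, and G has the edge 6–2. Combining the bounds, tw(G) = 1.

1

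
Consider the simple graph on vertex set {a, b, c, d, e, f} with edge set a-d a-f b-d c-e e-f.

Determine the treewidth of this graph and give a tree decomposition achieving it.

The largest bag has 2 vertices, giving width 1; this decomposition certifies tw(G) ≤ 1. G has an edge, so its treewidth is at least 1. The upper and lower bounds meet at 1, so that is the treewidth.

Treewidth 1.
One such decomposition:
Bags: B1 = {b, d}  B2 = {a, d}  B3 = {a, f}  B4 = {e, f}  B5 = {c, e}
Tree: B1–B2, B2–B3, B3–B4, B4–B5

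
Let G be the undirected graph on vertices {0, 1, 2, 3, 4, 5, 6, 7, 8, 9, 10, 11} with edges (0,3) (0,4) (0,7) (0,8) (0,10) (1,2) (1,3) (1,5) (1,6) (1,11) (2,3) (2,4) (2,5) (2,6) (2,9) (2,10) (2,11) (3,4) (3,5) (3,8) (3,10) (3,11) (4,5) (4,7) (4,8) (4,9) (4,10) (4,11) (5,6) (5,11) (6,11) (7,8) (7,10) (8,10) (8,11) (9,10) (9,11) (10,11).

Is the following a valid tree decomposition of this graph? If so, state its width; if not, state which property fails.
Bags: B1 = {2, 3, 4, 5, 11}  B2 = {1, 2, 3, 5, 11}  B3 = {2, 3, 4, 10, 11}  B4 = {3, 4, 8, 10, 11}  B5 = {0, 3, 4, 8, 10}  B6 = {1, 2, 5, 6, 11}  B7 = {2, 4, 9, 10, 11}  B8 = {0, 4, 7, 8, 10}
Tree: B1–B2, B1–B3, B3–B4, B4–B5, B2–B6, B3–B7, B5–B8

Every vertex of G appears in some bag (union = {0, 1, 2, 3, 4, 5, 6, 7, 8, 9, 10, 11}); every edge is covered by a bag; and for each vertex v the set of bags containing v is connected in the bag tree. The decomposition is therefore valid. The largest bag has 5 vertices, so the width is 4.

Yes; width 4.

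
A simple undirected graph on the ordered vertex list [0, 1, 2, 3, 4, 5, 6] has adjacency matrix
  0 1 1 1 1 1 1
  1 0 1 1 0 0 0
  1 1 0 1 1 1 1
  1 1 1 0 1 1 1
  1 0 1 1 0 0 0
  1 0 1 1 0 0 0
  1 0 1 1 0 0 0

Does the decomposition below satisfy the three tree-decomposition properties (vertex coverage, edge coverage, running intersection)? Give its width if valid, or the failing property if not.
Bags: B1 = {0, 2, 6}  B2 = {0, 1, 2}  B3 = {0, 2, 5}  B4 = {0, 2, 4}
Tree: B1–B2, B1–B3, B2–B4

No — vertex 3 appears in no bag.

A tree decomposition must satisfy three properties: every vertex lies in some bag; for every edge, both endpoints lie together in some bag; and for every vertex, the bags containing it form a connected subtree. Here vertex 3 appears in no bag, so the decomposition is invalid.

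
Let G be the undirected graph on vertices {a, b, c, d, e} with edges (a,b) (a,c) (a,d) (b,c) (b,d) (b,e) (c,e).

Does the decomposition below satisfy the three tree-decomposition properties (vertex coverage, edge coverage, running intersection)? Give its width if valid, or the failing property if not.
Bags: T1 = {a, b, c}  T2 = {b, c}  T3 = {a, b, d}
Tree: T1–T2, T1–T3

No — vertex e appears in no bag.

A tree decomposition must satisfy three properties: every vertex lies in some bag; for every edge, both endpoints lie together in some bag; and for every vertex, the bags containing it form a connected subtree. Here vertex e appears in no bag, so the decomposition is invalid.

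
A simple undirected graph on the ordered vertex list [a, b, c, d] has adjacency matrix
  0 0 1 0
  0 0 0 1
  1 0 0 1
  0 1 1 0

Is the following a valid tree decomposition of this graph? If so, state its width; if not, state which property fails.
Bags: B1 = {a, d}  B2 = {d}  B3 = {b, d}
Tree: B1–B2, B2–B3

No — vertex c appears in no bag.

A tree decomposition must satisfy three properties: every vertex lies in some bag; for every edge, both endpoints lie together in some bag; and for every vertex, the bags containing it form a connected subtree. Here vertex c appears in no bag, so the decomposition is invalid.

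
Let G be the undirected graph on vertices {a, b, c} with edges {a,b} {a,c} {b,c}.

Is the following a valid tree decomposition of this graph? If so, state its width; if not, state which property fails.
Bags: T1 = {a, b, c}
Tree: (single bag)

Checking the three conditions: (i) the bags cover all of {a, b, c}; (ii) for each edge, some bag contains both endpoints; (iii) the bags containing any fixed vertex form a subtree. All hold, so the decomposition is valid with width 3 − 1 = 2.

Yes; width 2.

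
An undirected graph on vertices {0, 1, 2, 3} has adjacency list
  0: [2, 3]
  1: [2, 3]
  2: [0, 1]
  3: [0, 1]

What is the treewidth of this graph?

A width-2 tree decomposition is:
Bags: B1 = {0, 1, 3}  B2 = {0, 1, 2}
Tree: B1–B2
Each bag holds 3 vertices, so the decomposition has width 2, which upper-bounds the treewidth. The edges 0–3–1–2–0 form a cycle, so G is not a tree and its treewidth is at least 2. Therefore the treewidth is 2.

2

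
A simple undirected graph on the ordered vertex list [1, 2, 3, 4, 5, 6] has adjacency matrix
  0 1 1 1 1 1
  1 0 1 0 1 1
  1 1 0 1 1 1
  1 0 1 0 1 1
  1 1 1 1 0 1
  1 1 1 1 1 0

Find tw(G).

A width-4 tree decomposition is:
Bags: B1 = {1, 3, 4, 5, 6}  B2 = {1, 2, 3, 5, 6}
Tree: B1–B2
Every bag has size at most 5, so the width is 5 − 1 = 4 and tw(G) ≤ 4. Conversely, {1, 2, 3, 5, 6} is a clique of size 5, and the vertices of any clique must share a bag in every tree decomposition; so some bag has ≥ 5 vertices and tw(G) ≥ 4. Therefore the treewidth is 4.

4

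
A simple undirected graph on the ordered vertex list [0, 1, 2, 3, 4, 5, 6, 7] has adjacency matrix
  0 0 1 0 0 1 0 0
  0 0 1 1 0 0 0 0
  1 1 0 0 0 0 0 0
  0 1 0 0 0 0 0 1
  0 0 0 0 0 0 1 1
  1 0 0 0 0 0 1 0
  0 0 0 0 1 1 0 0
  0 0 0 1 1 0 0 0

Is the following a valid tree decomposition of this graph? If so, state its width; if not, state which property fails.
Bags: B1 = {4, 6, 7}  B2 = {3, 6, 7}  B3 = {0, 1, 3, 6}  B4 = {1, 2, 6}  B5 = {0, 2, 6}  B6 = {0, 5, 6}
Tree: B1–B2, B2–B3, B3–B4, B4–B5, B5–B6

A tree decomposition must satisfy three properties: every vertex lies in some bag; for every edge, both endpoints lie together in some bag; and for every vertex, the bags containing it form a connected subtree. Here bags containing vertex 0 are not connected in the tree, so the decomposition is invalid.

No — bags containing vertex 0 are not connected in the tree.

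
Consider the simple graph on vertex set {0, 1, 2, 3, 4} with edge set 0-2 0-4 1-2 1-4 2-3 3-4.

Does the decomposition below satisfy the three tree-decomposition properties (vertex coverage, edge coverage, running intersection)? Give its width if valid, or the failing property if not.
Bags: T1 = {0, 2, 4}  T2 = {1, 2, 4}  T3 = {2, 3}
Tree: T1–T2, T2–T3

A tree decomposition must satisfy three properties: every vertex lies in some bag; for every edge, both endpoints lie together in some bag; and for every vertex, the bags containing it form a connected subtree. Here edge (4,3) lies in no bag, so the decomposition is invalid.

No — edge (4,3) lies in no bag.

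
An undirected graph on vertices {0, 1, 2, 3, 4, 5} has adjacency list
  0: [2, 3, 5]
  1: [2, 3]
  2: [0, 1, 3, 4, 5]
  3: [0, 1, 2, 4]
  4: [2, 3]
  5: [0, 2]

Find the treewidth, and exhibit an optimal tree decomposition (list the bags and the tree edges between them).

Treewidth 2.
One such decomposition:
Bags: B1 = {0, 2, 3}  B2 = {0, 2, 5}  B3 = {2, 3, 4}  B4 = {1, 2, 3}
Tree: B1–B2, B1–B3, B1–B4

Every bag has size at most 3, so the width is 3 − 1 = 2 and tw(G) ≤ 2. Conversely, {0, 2, 3} is a clique of size 3, and the vertices of any clique must share a bag in every tree decomposition; so some bag has ≥ 3 vertices and tw(G) ≥ 2. The upper and lower bounds meet at 2, so that is the treewidth.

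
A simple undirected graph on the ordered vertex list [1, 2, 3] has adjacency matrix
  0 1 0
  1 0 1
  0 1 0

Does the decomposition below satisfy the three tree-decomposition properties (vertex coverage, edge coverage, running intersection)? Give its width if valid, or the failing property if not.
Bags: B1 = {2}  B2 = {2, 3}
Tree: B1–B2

A tree decomposition must satisfy three properties: every vertex lies in some bag; for every edge, both endpoints lie together in some bag; and for every vertex, the bags containing it form a connected subtree. Here vertex 1 appears in no bag, so the decomposition is invalid.

No — vertex 1 appears in no bag.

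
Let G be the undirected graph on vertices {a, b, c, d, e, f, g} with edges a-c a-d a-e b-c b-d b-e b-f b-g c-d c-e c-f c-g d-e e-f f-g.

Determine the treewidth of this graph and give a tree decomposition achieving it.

Treewidth 3.
One such decomposition:
Bags: B1 = {b, c, d, e}  B2 = {b, c, e, f}  B3 = {b, c, f, g}  B4 = {a, c, d, e}
Tree: B1–B2, B2–B3, B1–B4

Every bag has size at most 4, so the width is 4 − 1 = 3 and tw(G) ≤ 3. Conversely, {a, c, d, e} is a clique of size 4, and the vertices of any clique must share a bag in every tree decomposition; so some bag has ≥ 4 vertices and tw(G) ≥ 3. Hence tw(G) = 3 exactly.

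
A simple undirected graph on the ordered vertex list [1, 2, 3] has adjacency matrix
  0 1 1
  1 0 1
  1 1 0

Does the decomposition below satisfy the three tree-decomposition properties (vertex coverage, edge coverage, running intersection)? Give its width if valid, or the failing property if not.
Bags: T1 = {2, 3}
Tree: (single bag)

No — vertex 1 appears in no bag.

A tree decomposition must satisfy three properties: every vertex lies in some bag; for every edge, both endpoints lie together in some bag; and for every vertex, the bags containing it form a connected subtree. Here vertex 1 appears in no bag, so the decomposition is invalid.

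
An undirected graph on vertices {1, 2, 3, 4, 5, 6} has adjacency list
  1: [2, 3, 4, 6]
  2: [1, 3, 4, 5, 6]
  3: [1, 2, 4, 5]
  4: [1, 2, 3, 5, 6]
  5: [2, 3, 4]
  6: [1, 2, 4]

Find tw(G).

3

A width-3 tree decomposition is:
Bags: B1 = {2, 3, 4, 5}  B2 = {1, 2, 3, 4}  B3 = {1, 2, 4, 6}
Tree: B1–B2, B2–B3
Each bag holds 4 vertices, so the decomposition has width 3, which upper-bounds the treewidth. On the other hand G contains the 4-clique {1, 2, 3, 4}. A clique must lie in a single bag of any decomposition, so no decomposition can have width below 3. Hence tw(G) = 3 exactly.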